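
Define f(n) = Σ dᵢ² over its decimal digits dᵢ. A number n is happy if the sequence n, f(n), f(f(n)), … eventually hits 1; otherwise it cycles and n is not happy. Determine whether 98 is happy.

98 → 145
145 → 42
42 → 20
20 → 4
4 → 16
16 → 37
37 → 58
58 → 89
89 → 145  — 145 already seen; the sequence cycles without reaching 1.

not happy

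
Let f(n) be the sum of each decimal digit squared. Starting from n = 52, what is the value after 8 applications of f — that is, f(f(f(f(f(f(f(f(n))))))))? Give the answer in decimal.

52 → 29
29 → 85
85 → 89
89 → 145
145 → 42
42 → 20
20 → 4
4 → 16

16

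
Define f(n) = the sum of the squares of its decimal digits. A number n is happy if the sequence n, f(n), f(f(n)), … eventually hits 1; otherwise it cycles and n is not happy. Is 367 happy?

367 → 3² + 6² + 7² = 94
94 → 9² + 4² = 97
97 → 9² + 7² = 130
130 → 1² + 3² + 0² = 10
10 → 1² + 0² = 1  — reached 1.

happy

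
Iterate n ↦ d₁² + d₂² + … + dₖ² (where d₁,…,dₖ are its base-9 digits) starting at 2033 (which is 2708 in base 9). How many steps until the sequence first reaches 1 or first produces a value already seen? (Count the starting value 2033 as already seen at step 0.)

6

2033 = (2,7,0,8)_9 → 2² + 7² + 0² + 8² = 4 + 49 + 0 + 64 = 117
117 = (1,4,0)_9 → 1² + 4² + 0² = 1 + 16 + 0 = 17
17 = (1,8)_9 → 1² + 8² = 1 + 64 = 65
65 = (7,2)_9 → 7² + 2² = 49 + 4 = 53
53 = (5,8)_9 → 5² + 8² = 25 + 64 = 89
89 = (1,0,8)_9 → 1² + 0² + 8² = 1 + 0 + 64 = 65  — 65 repeats.
That took 6 steps.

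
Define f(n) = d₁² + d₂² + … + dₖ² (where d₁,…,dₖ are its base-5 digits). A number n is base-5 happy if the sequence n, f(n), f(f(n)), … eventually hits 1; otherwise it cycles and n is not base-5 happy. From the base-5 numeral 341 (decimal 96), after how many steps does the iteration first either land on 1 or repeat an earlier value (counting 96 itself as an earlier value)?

6

96 = (3,4,1)_5 → 26
26 = (1,0,1)_5 → 2
2 = (2)_5 → 4
4 = (4)_5 → 16
16 = (3,1)_5 → 10
10 = (2,0)_5 → 4  — 4 repeats.
That took 6 steps.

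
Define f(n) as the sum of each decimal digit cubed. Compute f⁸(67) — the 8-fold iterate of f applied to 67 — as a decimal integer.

370

67 → 559
559 → 979
979 → 1801
1801 → 514
514 → 190
190 → 730
730 → 370
370 → 370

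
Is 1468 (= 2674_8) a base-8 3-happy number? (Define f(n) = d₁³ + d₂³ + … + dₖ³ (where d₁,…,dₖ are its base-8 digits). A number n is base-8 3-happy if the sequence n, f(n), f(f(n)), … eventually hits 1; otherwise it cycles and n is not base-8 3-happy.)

not base-8 3-happy

1468 = (2,6,7,4)_8 → 2³ + 6³ + 7³ + 4³ = 8 + 216 + 343 + 64 = 631
631 = (1,1,6,7)_8 → 1³ + 1³ + 6³ + 7³ = 1 + 1 + 216 + 343 = 561
561 = (1,0,6,1)_8 → 1³ + 0³ + 6³ + 1³ = 1 + 0 + 216 + 1 = 218
218 = (3,3,2)_8 → 3³ + 3³ + 2³ = 27 + 27 + 8 = 62
62 = (7,6)_8 → 7³ + 6³ = 343 + 216 = 559
559 = (1,0,5,7)_8 → 1³ + 0³ + 5³ + 7³ = 1 + 0 + 125 + 343 = 469
469 = (7,2,5)_8 → 7³ + 2³ + 5³ = 343 + 8 + 125 = 476
476 = (7,3,4)_8 → 7³ + 3³ + 4³ = 343 + 27 + 64 = 434
434 = (6,6,2)_8 → 6³ + 6³ + 2³ = 216 + 216 + 8 = 440
440 = (6,7,0)_8 → 6³ + 7³ + 0³ = 216 + 343 + 0 = 559  — 559 already seen; the sequence cycles without reaching 1.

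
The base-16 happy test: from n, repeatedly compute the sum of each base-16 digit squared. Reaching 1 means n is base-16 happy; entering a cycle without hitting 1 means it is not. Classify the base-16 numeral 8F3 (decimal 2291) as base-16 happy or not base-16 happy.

base-16 happy

2291 = (8,15,3)_16 → 298
298 = (1,2,10)_16 → 105
105 = (6,9)_16 → 117
117 = (7,5)_16 → 74
74 = (4,10)_16 → 116
116 = (7,4)_16 → 65
65 = (4,1)_16 → 17
17 = (1,1)_16 → 2
2 = (2)_16 → 4
4 = (4)_16 → 16
16 = (1,0)_16 → 1  — reached 1.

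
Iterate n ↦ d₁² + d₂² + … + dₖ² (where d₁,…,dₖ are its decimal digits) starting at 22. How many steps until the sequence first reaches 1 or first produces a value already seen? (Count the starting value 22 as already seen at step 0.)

14

22 → 2² + 2² = 4 + 4 = 8
8 → 8² = 64
64 → 6² + 4² = 36 + 16 = 52
52 → 5² + 2² = 25 + 4 = 29
29 → 2² + 9² = 4 + 81 = 85
85 → 8² + 5² = 64 + 25 = 89
89 → 8² + 9² = 64 + 81 = 145
145 → 1² + 4² + 5² = 1 + 16 + 25 = 42
42 → 4² + 2² = 16 + 4 = 20
20 → 2² + 0² = 4 + 0 = 4
4 → 4² = 16
16 → 1² + 6² = 1 + 36 = 37
37 → 3² + 7² = 9 + 49 = 58
58 → 5² + 8² = 25 + 64 = 89  — 89 repeats.
That took 14 steps.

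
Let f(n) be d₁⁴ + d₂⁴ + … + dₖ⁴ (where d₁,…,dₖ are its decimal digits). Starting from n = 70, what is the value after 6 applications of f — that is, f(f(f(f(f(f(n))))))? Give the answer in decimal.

70 → 2401
2401 → 273
273 → 2498
2498 → 10929
10929 → 13139
13139 → 6725

6725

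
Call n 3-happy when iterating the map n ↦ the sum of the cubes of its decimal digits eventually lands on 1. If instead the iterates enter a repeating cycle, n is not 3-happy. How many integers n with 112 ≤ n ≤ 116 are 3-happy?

1

112: 112 → 10 → 1  — 3-happy
113: 113 → 29 → 737 → 713 → 371 → 371  — not 3-happy
114: 114 → 66 → 432 → 99 → 1458 → 702 → 351 → 153 → 153  — not 3-happy
115: 115 → 127 → 352 → 160 → 217 → 352  — not 3-happy
116: 116 → 218 → 521 → 134 → 92 → 737 → 713 → 371 → 371  — not 3-happy
3-happy: 112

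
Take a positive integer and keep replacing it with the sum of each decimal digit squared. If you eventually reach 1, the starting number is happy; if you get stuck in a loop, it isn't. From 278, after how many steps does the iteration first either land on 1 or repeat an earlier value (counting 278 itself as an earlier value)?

13

278 → 2² + 7² + 8² = 4 + 49 + 64 = 117
117 → 1² + 1² + 7² = 1 + 1 + 49 = 51
51 → 5² + 1² = 25 + 1 = 26
26 → 2² + 6² = 4 + 36 = 40
40 → 4² + 0² = 16 + 0 = 16
16 → 1² + 6² = 1 + 36 = 37
37 → 3² + 7² = 9 + 49 = 58
58 → 5² + 8² = 25 + 64 = 89
89 → 8² + 9² = 64 + 81 = 145
145 → 1² + 4² + 5² = 1 + 16 + 25 = 42
42 → 4² + 2² = 16 + 4 = 20
20 → 2² + 0² = 4 + 0 = 4
4 → 4² = 16  — 16 repeats.
That took 13 steps.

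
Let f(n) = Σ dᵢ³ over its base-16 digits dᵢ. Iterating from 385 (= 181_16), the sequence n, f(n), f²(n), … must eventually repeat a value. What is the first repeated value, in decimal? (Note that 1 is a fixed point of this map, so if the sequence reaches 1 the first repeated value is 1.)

385 = (1,8,1)_16 → 514
514 = (2,0,2)_16 → 16
16 = (1,0)_16 → 1  — reached the fixed point 1.
1 → 1, so 1 is the first repeated value.

1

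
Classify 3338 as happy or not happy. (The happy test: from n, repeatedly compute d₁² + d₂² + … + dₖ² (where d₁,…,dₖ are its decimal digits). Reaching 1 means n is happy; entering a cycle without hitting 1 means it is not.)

happy

3338 → 91
91 → 82
82 → 68
68 → 100
100 → 1  — reached 1.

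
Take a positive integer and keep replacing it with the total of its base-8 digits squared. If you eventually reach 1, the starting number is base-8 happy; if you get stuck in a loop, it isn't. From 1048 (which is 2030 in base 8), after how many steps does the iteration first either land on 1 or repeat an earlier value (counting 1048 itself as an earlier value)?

1048 = (2,0,3,0)_8 → 13
13 = (1,5)_8 → 26
26 = (3,2)_8 → 13  — 13 repeats.
That took 3 steps.

3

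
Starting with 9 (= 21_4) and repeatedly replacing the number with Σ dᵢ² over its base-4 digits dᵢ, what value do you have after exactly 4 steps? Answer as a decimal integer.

1

9 = (2,1)_4 → 2² + 1² = 5
5 = (1,1)_4 → 1² + 1² = 2
2 = (2)_4 → 2² = 4
4 = (1,0)_4 → 1² + 0² = 1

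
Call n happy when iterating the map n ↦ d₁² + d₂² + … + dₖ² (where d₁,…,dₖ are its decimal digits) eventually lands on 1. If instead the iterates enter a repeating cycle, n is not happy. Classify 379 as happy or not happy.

happy

379 → 3² + 7² + 9² = 139
139 → 1² + 3² + 9² = 91
91 → 9² + 1² = 82
82 → 8² + 2² = 68
68 → 6² + 8² = 100
100 → 1² + 0² + 0² = 1  — reached 1.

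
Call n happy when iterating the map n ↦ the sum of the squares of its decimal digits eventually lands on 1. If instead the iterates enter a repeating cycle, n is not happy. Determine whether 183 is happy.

183 → 1² + 8² + 3² = 74
74 → 7² + 4² = 65
65 → 6² + 5² = 61
61 → 6² + 1² = 37
37 → 3² + 7² = 58
58 → 5² + 8² = 89
89 → 8² + 9² = 145
145 → 1² + 4² + 5² = 42
42 → 4² + 2² = 20
20 → 2² + 0² = 4
4 → 4² = 16
16 → 1² + 6² = 37  — 37 already seen; the sequence cycles without reaching 1.

not happy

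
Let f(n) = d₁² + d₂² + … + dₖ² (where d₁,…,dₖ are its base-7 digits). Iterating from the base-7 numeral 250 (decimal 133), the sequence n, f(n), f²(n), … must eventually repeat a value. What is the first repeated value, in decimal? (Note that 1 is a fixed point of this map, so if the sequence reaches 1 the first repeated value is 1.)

133 = (2,5,0)_7 → 2² + 5² + 0² = 4 + 25 + 0 = 29
29 = (4,1)_7 → 4² + 1² = 16 + 1 = 17
17 = (2,3)_7 → 2² + 3² = 4 + 9 = 13
13 = (1,6)_7 → 1² + 6² = 1 + 36 = 37
37 = (5,2)_7 → 5² + 2² = 25 + 4 = 29  — 29 already appeared earlier.

29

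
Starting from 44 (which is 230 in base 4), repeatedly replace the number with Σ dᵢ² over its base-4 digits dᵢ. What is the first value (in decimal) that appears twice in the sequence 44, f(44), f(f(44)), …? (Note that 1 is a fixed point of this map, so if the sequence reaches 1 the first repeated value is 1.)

44 = (2,3,0)_4 → 2² + 3² + 0² = 13
13 = (3,1)_4 → 3² + 1² = 10
10 = (2,2)_4 → 2² + 2² = 8
8 = (2,0)_4 → 2² + 0² = 4
4 = (1,0)_4 → 1² + 0² = 1  — reached the fixed point 1.
1 → 1, so 1 is the first repeated value.

1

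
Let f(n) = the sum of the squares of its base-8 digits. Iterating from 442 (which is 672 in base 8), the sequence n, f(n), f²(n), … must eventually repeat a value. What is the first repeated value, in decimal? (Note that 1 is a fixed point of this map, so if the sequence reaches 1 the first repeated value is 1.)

442 = (6,7,2)_8 → 6² + 7² + 2² = 89
89 = (1,3,1)_8 → 1² + 3² + 1² = 11
11 = (1,3)_8 → 1² + 3² = 10
10 = (1,2)_8 → 1² + 2² = 5
5 = (5)_8 → 5² = 25
25 = (3,1)_8 → 3² + 1² = 10  — 10 already appeared earlier.

10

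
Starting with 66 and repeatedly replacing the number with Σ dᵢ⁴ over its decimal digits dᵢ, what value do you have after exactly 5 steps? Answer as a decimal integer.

6514

66 → 2592
2592 → 7218
7218 → 6514
6514 → 2178
2178 → 6514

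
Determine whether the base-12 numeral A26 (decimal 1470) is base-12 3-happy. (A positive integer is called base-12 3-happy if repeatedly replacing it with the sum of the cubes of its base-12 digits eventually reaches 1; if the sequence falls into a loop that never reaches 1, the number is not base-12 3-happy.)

1470 = (10,2,6)_12 → 10³ + 2³ + 6³ = 1224
1224 = (8,6,0)_12 → 8³ + 6³ + 0³ = 728
728 = (5,0,8)_12 → 5³ + 0³ + 8³ = 637
637 = (4,5,1)_12 → 4³ + 5³ + 1³ = 190
190 = (1,3,10)_12 → 1³ + 3³ + 10³ = 1028
1028 = (7,1,8)_12 → 7³ + 1³ + 8³ = 856
856 = (5,11,4)_12 → 5³ + 11³ + 4³ = 1520
1520 = (10,6,8)_12 → 10³ + 6³ + 8³ = 1728
1728 = (1,0,0,0)_12 → 1³ + 0³ + 0³ + 0³ = 1  — reached 1.

base-12 3-happy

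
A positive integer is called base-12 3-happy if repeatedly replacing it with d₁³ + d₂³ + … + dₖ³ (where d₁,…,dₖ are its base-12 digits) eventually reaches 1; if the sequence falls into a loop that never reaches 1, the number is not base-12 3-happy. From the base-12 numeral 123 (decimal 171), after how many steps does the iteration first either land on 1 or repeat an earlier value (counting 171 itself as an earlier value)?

171 = (1,2,3)_12 → 1³ + 2³ + 3³ = 36
36 = (3,0)_12 → 3³ + 0³ = 27
27 = (2,3)_12 → 2³ + 3³ = 35
35 = (2,11)_12 → 2³ + 11³ = 1339
1339 = (9,3,7)_12 → 9³ + 3³ + 7³ = 1099
1099 = (7,7,7)_12 → 7³ + 7³ + 7³ = 1029
1029 = (7,1,9)_12 → 7³ + 1³ + 9³ = 1073
1073 = (7,5,5)_12 → 7³ + 5³ + 5³ = 593
593 = (4,1,5)_12 → 4³ + 1³ + 5³ = 190
190 = (1,3,10)_12 → 1³ + 3³ + 10³ = 1028
1028 = (7,1,8)_12 → 7³ + 1³ + 8³ = 856
856 = (5,11,4)_12 → 5³ + 11³ + 4³ = 1520
1520 = (10,6,8)_12 → 10³ + 6³ + 8³ = 1728
1728 = (1,0,0,0)_12 → 1³ + 0³ + 0³ + 0³ = 1  — reached 1.
That took 14 steps.

14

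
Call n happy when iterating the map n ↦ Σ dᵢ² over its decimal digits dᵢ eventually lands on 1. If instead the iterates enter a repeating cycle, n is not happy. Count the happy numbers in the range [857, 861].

1

857: 857 → 138 → 74 → 65 → 61 → 37 → 58 → 89 → 145 → 42 → 20 → 4 → 16 → 37  (repeats 37)
858: 858 → 153 → 35 → 34 → 25 → 29 → 85 → 89 → 145 → 42 → 20 → 4 → 16 → 37 → 58 → 89  (repeats 89)
859: 859 → 170 → 50 → 25 → 29 → 85 → 89 → 145 → 42 → 20 → 4 → 16 → 37 → 58 → 89  (repeats 89)
860: 860 → 100 → 1  (reaches 1)
861: 861 → 101 → 2 → 4 → 16 → 37 → 58 → 89 → 145 → 42 → 20 → 4  (repeats 4)
happy: 860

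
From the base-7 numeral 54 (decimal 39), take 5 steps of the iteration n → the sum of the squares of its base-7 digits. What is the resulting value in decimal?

45

39 = (5,4)_7 → 5² + 4² = 25 + 16 = 41
41 = (5,6)_7 → 5² + 6² = 25 + 36 = 61
61 = (1,1,5)_7 → 1² + 1² + 5² = 1 + 1 + 25 = 27
27 = (3,6)_7 → 3² + 6² = 9 + 36 = 45
45 = (6,3)_7 → 6² + 3² = 36 + 9 = 45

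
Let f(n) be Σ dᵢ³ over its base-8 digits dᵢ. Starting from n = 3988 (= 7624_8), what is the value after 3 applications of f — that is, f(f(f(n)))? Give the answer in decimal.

3988 = (7,6,2,4)_8 → 7³ + 6³ + 2³ + 4³ = 631
631 = (1,1,6,7)_8 → 1³ + 1³ + 6³ + 7³ = 561
561 = (1,0,6,1)_8 → 1³ + 0³ + 6³ + 1³ = 218

218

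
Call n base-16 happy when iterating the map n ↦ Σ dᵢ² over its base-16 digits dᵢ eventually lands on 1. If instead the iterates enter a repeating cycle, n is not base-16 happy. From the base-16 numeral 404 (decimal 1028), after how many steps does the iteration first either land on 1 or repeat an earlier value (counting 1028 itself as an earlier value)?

4

1028 = (4,0,4)_16 → 4² + 0² + 4² = 16 + 0 + 16 = 32
32 = (2,0)_16 → 2² + 0² = 4 + 0 = 4
4 = (4)_16 → 4² = 16
16 = (1,0)_16 → 1² + 0² = 1 + 0 = 1  — reached 1.
That took 4 steps.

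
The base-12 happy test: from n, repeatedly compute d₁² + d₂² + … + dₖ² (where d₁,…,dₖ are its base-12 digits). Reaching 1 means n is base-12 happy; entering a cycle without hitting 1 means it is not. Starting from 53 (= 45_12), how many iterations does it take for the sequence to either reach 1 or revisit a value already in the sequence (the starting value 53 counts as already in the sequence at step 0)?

11

53 = (4,5)_12 → 4² + 5² = 41
41 = (3,5)_12 → 3² + 5² = 34
34 = (2,10)_12 → 2² + 10² = 104
104 = (8,8)_12 → 8² + 8² = 128
128 = (10,8)_12 → 10² + 8² = 164
164 = (1,1,8)_12 → 1² + 1² + 8² = 66
66 = (5,6)_12 → 5² + 6² = 61
61 = (5,1)_12 → 5² + 1² = 26
26 = (2,2)_12 → 2² + 2² = 8
8 = (8)_12 → 8² = 64
64 = (5,4)_12 → 5² + 4² = 41  — 41 repeats.
That took 11 steps.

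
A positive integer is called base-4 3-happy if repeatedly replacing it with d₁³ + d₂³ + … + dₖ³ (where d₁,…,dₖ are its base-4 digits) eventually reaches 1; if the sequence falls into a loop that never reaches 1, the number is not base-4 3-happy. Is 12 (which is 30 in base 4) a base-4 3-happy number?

12 = (3,0)_4 → 3³ + 0³ = 27 + 0 = 27
27 = (1,2,3)_4 → 1³ + 2³ + 3³ = 1 + 8 + 27 = 36
36 = (2,1,0)_4 → 2³ + 1³ + 0³ = 8 + 1 + 0 = 9
9 = (2,1)_4 → 2³ + 1³ = 8 + 1 = 9  — 9 already seen; the sequence cycles without reaching 1.

not base-4 3-happy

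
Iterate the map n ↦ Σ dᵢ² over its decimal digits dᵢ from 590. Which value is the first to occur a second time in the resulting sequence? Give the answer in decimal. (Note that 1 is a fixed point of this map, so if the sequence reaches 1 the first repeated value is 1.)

590 → 5² + 9² + 0² = 106
106 → 1² + 0² + 6² = 37
37 → 3² + 7² = 58
58 → 5² + 8² = 89
89 → 8² + 9² = 145
145 → 1² + 4² + 5² = 42
42 → 4² + 2² = 20
20 → 2² + 0² = 4
4 → 4² = 16
16 → 1² + 6² = 37  — 37 already appeared earlier.

37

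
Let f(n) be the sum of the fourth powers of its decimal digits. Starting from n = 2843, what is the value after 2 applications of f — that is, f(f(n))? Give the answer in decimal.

2843 → 4449
4449 → 7329

7329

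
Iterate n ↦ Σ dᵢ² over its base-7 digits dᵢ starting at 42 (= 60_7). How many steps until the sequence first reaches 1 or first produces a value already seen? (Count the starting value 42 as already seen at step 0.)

42 = (6,0)_7 → 6² + 0² = 36 + 0 = 36
36 = (5,1)_7 → 5² + 1² = 25 + 1 = 26
26 = (3,5)_7 → 3² + 5² = 9 + 25 = 34
34 = (4,6)_7 → 4² + 6² = 16 + 36 = 52
52 = (1,0,3)_7 → 1² + 0² + 3² = 1 + 0 + 9 = 10
10 = (1,3)_7 → 1² + 3² = 1 + 9 = 10  — 10 repeats.
That took 6 steps.

6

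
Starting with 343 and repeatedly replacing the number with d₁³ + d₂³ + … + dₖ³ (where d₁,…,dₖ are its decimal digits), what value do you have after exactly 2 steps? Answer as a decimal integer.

343 → 3³ + 4³ + 3³ = 118
118 → 1³ + 1³ + 8³ = 514

514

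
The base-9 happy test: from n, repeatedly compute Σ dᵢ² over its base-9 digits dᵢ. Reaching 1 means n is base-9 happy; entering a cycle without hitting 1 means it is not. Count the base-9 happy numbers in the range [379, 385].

1

379: 379 → 53 → 89 → 65 → 53  — not base-9 happy
380: 380 → 56 → 40 → 32 → 34 → 58 → 52 → 74 → 68 → 74  — not base-9 happy
381: 381 → 61 → 85 → 17 → 65 → 53 → 89 → 65  — not base-9 happy
382: 382 → 68 → 74 → 68  — not base-9 happy
383: 383 → 77 → 89 → 65 → 53 → 89  — not base-9 happy
384: 384 → 88 → 50 → 50  — not base-9 happy
385: 385 → 101 → 9 → 1  — base-9 happy
base-9 happy: 385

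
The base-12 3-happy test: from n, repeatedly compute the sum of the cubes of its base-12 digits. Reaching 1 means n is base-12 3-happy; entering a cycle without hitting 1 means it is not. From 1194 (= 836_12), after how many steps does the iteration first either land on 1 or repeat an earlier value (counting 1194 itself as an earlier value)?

15

1194 = (8,3,6)_12 → 8³ + 3³ + 6³ = 512 + 27 + 216 = 755
755 = (5,2,11)_12 → 5³ + 2³ + 11³ = 125 + 8 + 1331 = 1464
1464 = (10,2,0)_12 → 10³ + 2³ + 0³ = 1000 + 8 + 0 = 1008
1008 = (7,0,0)_12 → 7³ + 0³ + 0³ = 343 + 0 + 0 = 343
343 = (2,4,7)_12 → 2³ + 4³ + 7³ = 8 + 64 + 343 = 415
415 = (2,10,7)_12 → 2³ + 10³ + 7³ = 8 + 1000 + 343 = 1351
1351 = (9,4,7)_12 → 9³ + 4³ + 7³ = 729 + 64 + 343 = 1136
1136 = (7,10,8)_12 → 7³ + 10³ + 8³ = 343 + 1000 + 512 = 1855
1855 = (1,0,10,7)_12 → 1³ + 0³ + 10³ + 7³ = 1 + 0 + 1000 + 343 = 1344
1344 = (9,4,0)_12 → 9³ + 4³ + 0³ = 729 + 64 + 0 = 793
793 = (5,6,1)_12 → 5³ + 6³ + 1³ = 125 + 216 + 1 = 342
342 = (2,4,6)_12 → 2³ + 4³ + 6³ = 8 + 64 + 216 = 288
288 = (2,0,0)_12 → 2³ + 0³ + 0³ = 8 + 0 + 0 = 8
8 = (8)_12 → 8³ = 512
512 = (3,6,8)_12 → 3³ + 6³ + 8³ = 27 + 216 + 512 = 755  — 755 repeats.
That took 15 steps.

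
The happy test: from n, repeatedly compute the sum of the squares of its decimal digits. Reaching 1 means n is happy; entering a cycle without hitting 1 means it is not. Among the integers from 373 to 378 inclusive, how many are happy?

1

373: 373 → 67 → 85 → 89 → 145 → 42 → 20 → 4 → 16 → 37 → 58 → 89  — not happy
374: 374 → 74 → 65 → 61 → 37 → 58 → 89 → 145 → 42 → 20 → 4 → 16 → 37  — not happy
375: 375 → 83 → 73 → 58 → 89 → 145 → 42 → 20 → 4 → 16 → 37 → 58  — not happy
376: 376 → 94 → 97 → 130 → 10 → 1  — happy
377: 377 → 107 → 50 → 25 → 29 → 85 → 89 → 145 → 42 → 20 → 4 → 16 → 37 → 58 → 89  — not happy
378: 378 → 122 → 9 → 81 → 65 → 61 → 37 → 58 → 89 → 145 → 42 → 20 → 4 → 16 → 37  — not happy
happy: 376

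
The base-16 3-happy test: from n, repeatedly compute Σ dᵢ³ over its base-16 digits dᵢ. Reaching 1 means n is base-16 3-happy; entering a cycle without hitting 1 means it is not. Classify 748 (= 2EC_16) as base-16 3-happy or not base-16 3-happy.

base-16 3-happy

748 = (2,14,12)_16 → 2³ + 14³ + 12³ = 8 + 2744 + 1728 = 4480
4480 = (1,1,8,0)_16 → 1³ + 1³ + 8³ + 0³ = 1 + 1 + 512 + 0 = 514
514 = (2,0,2)_16 → 2³ + 0³ + 2³ = 8 + 0 + 8 = 16
16 = (1,0)_16 → 1³ + 0³ = 1 + 0 = 1  — reached 1.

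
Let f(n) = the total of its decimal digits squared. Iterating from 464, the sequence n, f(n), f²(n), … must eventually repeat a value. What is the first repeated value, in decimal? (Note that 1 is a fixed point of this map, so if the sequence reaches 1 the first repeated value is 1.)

464 → 4² + 6² + 4² = 68
68 → 6² + 8² = 100
100 → 1² + 0² + 0² = 1  — reached the fixed point 1.
1 → 1, so 1 is the first repeated value.

1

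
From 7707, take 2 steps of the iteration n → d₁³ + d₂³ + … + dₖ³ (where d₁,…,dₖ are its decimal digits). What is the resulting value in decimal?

7707 → 7³ + 7³ + 0³ + 7³ = 343 + 343 + 0 + 343 = 1029
1029 → 1³ + 0³ + 2³ + 9³ = 1 + 0 + 8 + 729 = 738

738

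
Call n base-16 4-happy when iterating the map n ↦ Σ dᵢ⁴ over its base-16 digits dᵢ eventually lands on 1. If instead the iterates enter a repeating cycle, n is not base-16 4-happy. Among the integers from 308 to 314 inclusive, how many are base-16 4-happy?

6

308: 308 → 338 → 642 → 4128 → 17 → 2 → 16 → 1  — base-16 4-happy
309: 309 → 707 → 20833 → 1923 → 6578 → 21219 → 39138 → 49089 → 86003 → 101588 → 53650 → 35139 → 10994 → 60657 → 109778 → 59314 → 55474 → 47314 → 47314  — not base-16 4-happy
310: 310 → 1378 → 1937 → 8963 → 178 → 14657 → 6899 → 60707 → 67074 → 1313 → 642 → 4128 → 17 → 2 → 16 → 1  — base-16 4-happy
311: 311 → 2483 → 21283 → 803 → 178 → 14657 → 6899 → 60707 → 67074 → 1313 → 642 → 4128 → 17 → 2 → 16 → 1  — base-16 4-happy
312: 312 → 4178 → 642 → 4128 → 17 → 2 → 16 → 1  — base-16 4-happy
313: 313 → 6643 → 57268 → 94083 → 56099 → 43299 → 16658 → 274 → 18 → 17 → 2 → 16 → 1  — base-16 4-happy
314: 314 → 10082 → 3729 → 44978 → 75282 → 1330 → 722 → 28593 → 66563 → 338 → 642 → 4128 → 17 → 2 → 16 → 1  — base-16 4-happy
base-16 4-happy: 308, 310, 311, 312, 313, 314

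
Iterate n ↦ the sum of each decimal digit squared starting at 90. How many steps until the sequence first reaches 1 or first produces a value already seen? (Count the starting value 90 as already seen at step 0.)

90 → 81
81 → 65
65 → 61
61 → 37
37 → 58
58 → 89
89 → 145
145 → 42
42 → 20
20 → 4
4 → 16
16 → 37  — 37 repeats.
That took 12 steps.

12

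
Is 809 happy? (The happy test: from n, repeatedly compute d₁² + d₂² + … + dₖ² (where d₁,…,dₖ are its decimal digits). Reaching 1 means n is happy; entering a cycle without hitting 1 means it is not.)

809 → 8² + 0² + 9² = 145
145 → 1² + 4² + 5² = 42
42 → 4² + 2² = 20
20 → 2² + 0² = 4
4 → 4² = 16
16 → 1² + 6² = 37
37 → 3² + 7² = 58
58 → 5² + 8² = 89
89 → 8² + 9² = 145  — 145 already seen; the sequence cycles without reaching 1.

not happy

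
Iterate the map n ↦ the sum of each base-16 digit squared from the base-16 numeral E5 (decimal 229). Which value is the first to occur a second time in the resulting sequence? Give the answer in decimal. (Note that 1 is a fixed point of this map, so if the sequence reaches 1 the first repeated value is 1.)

229 = (14,5)_16 → 221
221 = (13,13)_16 → 338
338 = (1,5,2)_16 → 30
30 = (1,14)_16 → 197
197 = (12,5)_16 → 169
169 = (10,9)_16 → 181
181 = (11,5)_16 → 146
146 = (9,2)_16 → 85
85 = (5,5)_16 → 50
50 = (3,2)_16 → 13
13 = (13)_16 → 169  — 169 already appeared earlier.

169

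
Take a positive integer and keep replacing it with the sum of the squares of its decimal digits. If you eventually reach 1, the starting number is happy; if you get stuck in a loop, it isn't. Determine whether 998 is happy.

998 → 9² + 9² + 8² = 226
226 → 2² + 2² + 6² = 44
44 → 4² + 4² = 32
32 → 3² + 2² = 13
13 → 1² + 3² = 10
10 → 1² + 0² = 1  — reached 1.

happy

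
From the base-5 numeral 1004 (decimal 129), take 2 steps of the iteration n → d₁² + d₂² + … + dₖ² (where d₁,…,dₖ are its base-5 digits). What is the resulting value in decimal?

13

129 = (1,0,0,4)_5 → 1² + 0² + 0² + 4² = 17
17 = (3,2)_5 → 3² + 2² = 13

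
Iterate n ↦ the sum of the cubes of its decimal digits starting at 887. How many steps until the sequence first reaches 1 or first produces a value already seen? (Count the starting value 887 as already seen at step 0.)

887 → 8³ + 8³ + 7³ = 1367
1367 → 1³ + 3³ + 6³ + 7³ = 587
587 → 5³ + 8³ + 7³ = 980
980 → 9³ + 8³ + 0³ = 1241
1241 → 1³ + 2³ + 4³ + 1³ = 74
74 → 7³ + 4³ = 407
407 → 4³ + 0³ + 7³ = 407  — 407 repeats.
That took 7 steps.

7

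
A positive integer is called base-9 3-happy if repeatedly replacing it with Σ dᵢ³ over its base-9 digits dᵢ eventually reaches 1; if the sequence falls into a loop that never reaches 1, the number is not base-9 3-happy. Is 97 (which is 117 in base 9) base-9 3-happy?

base-9 3-happy

97 = (1,1,7)_9 → 1³ + 1³ + 7³ = 1 + 1 + 343 = 345
345 = (4,2,3)_9 → 4³ + 2³ + 3³ = 64 + 8 + 27 = 99
99 = (1,2,0)_9 → 1³ + 2³ + 0³ = 1 + 8 + 0 = 9
9 = (1,0)_9 → 1³ + 0³ = 1 + 0 = 1  — reached 1.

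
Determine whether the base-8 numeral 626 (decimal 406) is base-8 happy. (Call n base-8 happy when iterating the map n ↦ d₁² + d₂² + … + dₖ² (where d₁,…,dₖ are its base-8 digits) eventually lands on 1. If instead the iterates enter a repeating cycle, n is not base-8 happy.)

base-8 happy

406 = (6,2,6)_8 → 6² + 2² + 6² = 36 + 4 + 36 = 76
76 = (1,1,4)_8 → 1² + 1² + 4² = 1 + 1 + 16 = 18
18 = (2,2)_8 → 2² + 2² = 4 + 4 = 8
8 = (1,0)_8 → 1² + 0² = 1 + 0 = 1  — reached 1.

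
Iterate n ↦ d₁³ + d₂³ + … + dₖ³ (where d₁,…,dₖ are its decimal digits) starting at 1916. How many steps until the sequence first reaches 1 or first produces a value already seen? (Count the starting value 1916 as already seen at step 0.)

1916 → 1³ + 9³ + 1³ + 6³ = 1 + 729 + 1 + 216 = 947
947 → 9³ + 4³ + 7³ = 729 + 64 + 343 = 1136
1136 → 1³ + 1³ + 3³ + 6³ = 1 + 1 + 27 + 216 = 245
245 → 2³ + 4³ + 5³ = 8 + 64 + 125 = 197
197 → 1³ + 9³ + 7³ = 1 + 729 + 343 = 1073
1073 → 1³ + 0³ + 7³ + 3³ = 1 + 0 + 343 + 27 = 371
371 → 3³ + 7³ + 1³ = 27 + 343 + 1 = 371  — 371 repeats.
That took 7 steps.

7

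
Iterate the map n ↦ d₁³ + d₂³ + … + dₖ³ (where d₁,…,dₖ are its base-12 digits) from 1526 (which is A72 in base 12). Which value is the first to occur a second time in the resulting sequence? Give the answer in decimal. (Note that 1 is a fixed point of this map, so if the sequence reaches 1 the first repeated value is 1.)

1351

1526 = (10,7,2)_12 → 10³ + 7³ + 2³ = 1000 + 343 + 8 = 1351
1351 = (9,4,7)_12 → 9³ + 4³ + 7³ = 729 + 64 + 343 = 1136
1136 = (7,10,8)_12 → 7³ + 10³ + 8³ = 343 + 1000 + 512 = 1855
1855 = (1,0,10,7)_12 → 1³ + 0³ + 10³ + 7³ = 1 + 0 + 1000 + 343 = 1344
1344 = (9,4,0)_12 → 9³ + 4³ + 0³ = 729 + 64 + 0 = 793
793 = (5,6,1)_12 → 5³ + 6³ + 1³ = 125 + 216 + 1 = 342
342 = (2,4,6)_12 → 2³ + 4³ + 6³ = 8 + 64 + 216 = 288
288 = (2,0,0)_12 → 2³ + 0³ + 0³ = 8 + 0 + 0 = 8
8 = (8)_12 → 8³ = 512
512 = (3,6,8)_12 → 3³ + 6³ + 8³ = 27 + 216 + 512 = 755
755 = (5,2,11)_12 → 5³ + 2³ + 11³ = 125 + 8 + 1331 = 1464
1464 = (10,2,0)_12 → 10³ + 2³ + 0³ = 1000 + 8 + 0 = 1008
1008 = (7,0,0)_12 → 7³ + 0³ + 0³ = 343 + 0 + 0 = 343
343 = (2,4,7)_12 → 2³ + 4³ + 7³ = 8 + 64 + 343 = 415
415 = (2,10,7)_12 → 2³ + 10³ + 7³ = 8 + 1000 + 343 = 1351  — 1351 already appeared earlier.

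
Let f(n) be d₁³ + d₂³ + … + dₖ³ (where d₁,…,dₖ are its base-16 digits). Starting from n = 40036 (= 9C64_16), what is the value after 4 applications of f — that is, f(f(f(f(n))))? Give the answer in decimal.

40036 = (9,12,6,4)_16 → 9³ + 12³ + 6³ + 4³ = 2737
2737 = (10,11,1)_16 → 10³ + 11³ + 1³ = 2332
2332 = (9,1,12)_16 → 9³ + 1³ + 12³ = 2458
2458 = (9,9,10)_16 → 9³ + 9³ + 10³ = 2458

2458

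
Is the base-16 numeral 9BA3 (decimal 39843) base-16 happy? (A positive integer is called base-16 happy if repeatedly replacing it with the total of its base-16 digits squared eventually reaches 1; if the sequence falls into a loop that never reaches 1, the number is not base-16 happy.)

39843 = (9,11,10,3)_16 → 9² + 11² + 10² + 3² = 311
311 = (1,3,7)_16 → 1² + 3² + 7² = 59
59 = (3,11)_16 → 3² + 11² = 130
130 = (8,2)_16 → 8² + 2² = 68
68 = (4,4)_16 → 4² + 4² = 32
32 = (2,0)_16 → 2² + 0² = 4
4 = (4)_16 → 4² = 16
16 = (1,0)_16 → 1² + 0² = 1  — reached 1.

base-16 happy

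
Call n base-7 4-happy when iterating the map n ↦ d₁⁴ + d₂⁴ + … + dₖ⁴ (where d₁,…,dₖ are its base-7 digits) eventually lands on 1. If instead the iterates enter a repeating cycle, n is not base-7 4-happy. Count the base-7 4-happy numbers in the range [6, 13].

1

6: 6 → 1296 → 788 → 288 → 1922 → 1138 → 354 → 258 → 1922  (repeats 1922)
7: 7 → 1  (reaches 1)
8: 8 → 2 → 16 → 32 → 512 → 164 → 178 → 418 → 708 → 98 → 16  (repeats 16)
9: 9 → 17 → 97 → 2593 → 1459 → 963 → 1153 → 803 → 673 → 1923 → 1507 → 913 → 609 → 707 → 97  (repeats 97)
10: 10 → 82 → 882 → 272 → 2002 → 2546 → 1938 → 2258 → 1808 → 1938  (repeats 1938)
11: 11 → 257 → 1251 → 1043 → 97 → 2593 → 1459 → 963 → 1153 → 803 → 673 → 1923 → 1507 → 913 → 609 → 707 → 97  (repeats 97)
12: 12 → 626 → 1332 → 1394 → 338 → 2608 → 514 → 244 → 2848 → 1314 → 1956 → 2258 → 1808 → 1938 → 2258  (repeats 2258)
13: 13 → 1297 → 803 → 673 → 1923 → 1507 → 913 → 609 → 707 → 97 → 2593 → 1459 → 963 → 1153 → 803  (repeats 803)
base-7 4-happy: 7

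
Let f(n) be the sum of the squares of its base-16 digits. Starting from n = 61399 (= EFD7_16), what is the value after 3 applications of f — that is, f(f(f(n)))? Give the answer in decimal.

38

61399 = (14,15,13,7)_16 → 14² + 15² + 13² + 7² = 639
639 = (2,7,15)_16 → 2² + 7² + 15² = 278
278 = (1,1,6)_16 → 1² + 1² + 6² = 38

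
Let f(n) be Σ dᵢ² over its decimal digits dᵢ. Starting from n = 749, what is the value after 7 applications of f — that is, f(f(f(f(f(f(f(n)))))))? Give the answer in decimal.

749 → 7² + 4² + 9² = 146
146 → 1² + 4² + 6² = 53
53 → 5² + 3² = 34
34 → 3² + 4² = 25
25 → 2² + 5² = 29
29 → 2² + 9² = 85
85 → 8² + 5² = 89

89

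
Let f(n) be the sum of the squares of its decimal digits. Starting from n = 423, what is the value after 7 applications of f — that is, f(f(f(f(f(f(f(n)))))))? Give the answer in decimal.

4

423 → 4² + 2² + 3² = 29
29 → 2² + 9² = 85
85 → 8² + 5² = 89
89 → 8² + 9² = 145
145 → 1² + 4² + 5² = 42
42 → 4² + 2² = 20
20 → 2² + 0² = 4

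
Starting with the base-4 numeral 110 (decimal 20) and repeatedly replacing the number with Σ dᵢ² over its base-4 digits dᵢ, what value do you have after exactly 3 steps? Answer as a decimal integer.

20 = (1,1,0)_4 → 1² + 1² + 0² = 1 + 1 + 0 = 2
2 = (2)_4 → 2² = 4
4 = (1,0)_4 → 1² + 0² = 1 + 0 = 1

1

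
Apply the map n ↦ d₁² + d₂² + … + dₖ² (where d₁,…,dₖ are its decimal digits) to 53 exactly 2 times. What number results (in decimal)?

53 → 34
34 → 25

25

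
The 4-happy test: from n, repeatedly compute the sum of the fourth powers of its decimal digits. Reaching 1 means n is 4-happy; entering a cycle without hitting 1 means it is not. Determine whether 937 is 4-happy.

not 4-happy

937 → 9043
9043 → 6898
6898 → 16049
16049 → 8114
8114 → 4354
4354 → 1218
1218 → 4114
4114 → 514
514 → 882
882 → 8208
8208 → 8208  — 8208 already seen; the sequence cycles without reaching 1.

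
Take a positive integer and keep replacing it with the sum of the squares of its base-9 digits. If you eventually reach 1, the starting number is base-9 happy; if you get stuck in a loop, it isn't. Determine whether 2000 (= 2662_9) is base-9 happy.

2000 = (2,6,6,2)_9 → 2² + 6² + 6² + 2² = 80
80 = (8,8)_9 → 8² + 8² = 128
128 = (1,5,2)_9 → 1² + 5² + 2² = 30
30 = (3,3)_9 → 3² + 3² = 18
18 = (2,0)_9 → 2² + 0² = 4
4 = (4)_9 → 4² = 16
16 = (1,7)_9 → 1² + 7² = 50
50 = (5,5)_9 → 5² + 5² = 50  — 50 already seen; the sequence cycles without reaching 1.

not base-9 happy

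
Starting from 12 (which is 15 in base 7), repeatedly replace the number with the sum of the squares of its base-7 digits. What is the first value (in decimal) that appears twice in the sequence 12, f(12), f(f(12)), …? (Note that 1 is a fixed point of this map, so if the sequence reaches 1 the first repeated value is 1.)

12 = (1,5)_7 → 1² + 5² = 1 + 25 = 26
26 = (3,5)_7 → 3² + 5² = 9 + 25 = 34
34 = (4,6)_7 → 4² + 6² = 16 + 36 = 52
52 = (1,0,3)_7 → 1² + 0² + 3² = 1 + 0 + 9 = 10
10 = (1,3)_7 → 1² + 3² = 1 + 9 = 10  — 10 already appeared earlier.

10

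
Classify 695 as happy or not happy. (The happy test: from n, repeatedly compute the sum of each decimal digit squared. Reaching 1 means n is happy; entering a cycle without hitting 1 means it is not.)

695 → 6² + 9² + 5² = 36 + 81 + 25 = 142
142 → 1² + 4² + 2² = 1 + 16 + 4 = 21
21 → 2² + 1² = 4 + 1 = 5
5 → 5² = 25
25 → 2² + 5² = 4 + 25 = 29
29 → 2² + 9² = 4 + 81 = 85
85 → 8² + 5² = 64 + 25 = 89
89 → 8² + 9² = 64 + 81 = 145
145 → 1² + 4² + 5² = 1 + 16 + 25 = 42
42 → 4² + 2² = 16 + 4 = 20
20 → 2² + 0² = 4 + 0 = 4
4 → 4² = 16
16 → 1² + 6² = 1 + 36 = 37
37 → 3² + 7² = 9 + 49 = 58
58 → 5² + 8² = 25 + 64 = 89  — 89 already seen; the sequence cycles without reaching 1.

not happy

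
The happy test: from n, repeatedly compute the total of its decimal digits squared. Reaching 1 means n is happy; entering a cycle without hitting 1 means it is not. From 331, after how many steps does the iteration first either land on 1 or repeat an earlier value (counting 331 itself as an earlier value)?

331 → 3² + 3² + 1² = 19
19 → 1² + 9² = 82
82 → 8² + 2² = 68
68 → 6² + 8² = 100
100 → 1² + 0² + 0² = 1  — reached 1.
That took 5 steps.

5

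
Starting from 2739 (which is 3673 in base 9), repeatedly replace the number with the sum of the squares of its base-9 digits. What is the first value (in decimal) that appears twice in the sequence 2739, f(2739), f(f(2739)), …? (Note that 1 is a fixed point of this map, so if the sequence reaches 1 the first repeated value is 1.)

65

2739 = (3,6,7,3)_9 → 3² + 6² + 7² + 3² = 103
103 = (1,2,4)_9 → 1² + 2² + 4² = 21
21 = (2,3)_9 → 2² + 3² = 13
13 = (1,4)_9 → 1² + 4² = 17
17 = (1,8)_9 → 1² + 8² = 65
65 = (7,2)_9 → 7² + 2² = 53
53 = (5,8)_9 → 5² + 8² = 89
89 = (1,0,8)_9 → 1² + 0² + 8² = 65  — 65 already appeared earlier.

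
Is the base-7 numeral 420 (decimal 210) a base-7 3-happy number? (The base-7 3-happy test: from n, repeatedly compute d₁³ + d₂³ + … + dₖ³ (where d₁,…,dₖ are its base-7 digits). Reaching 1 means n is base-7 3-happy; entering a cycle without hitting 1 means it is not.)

not base-7 3-happy

210 = (4,2,0)_7 → 72
72 = (1,3,2)_7 → 36
36 = (5,1)_7 → 126
126 = (2,4,0)_7 → 72  — 72 already seen; the sequence cycles without reaching 1.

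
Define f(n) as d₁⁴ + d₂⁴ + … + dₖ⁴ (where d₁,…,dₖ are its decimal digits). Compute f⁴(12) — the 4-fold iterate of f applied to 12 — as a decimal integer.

12 → 17
17 → 2402
2402 → 288
288 → 8208

8208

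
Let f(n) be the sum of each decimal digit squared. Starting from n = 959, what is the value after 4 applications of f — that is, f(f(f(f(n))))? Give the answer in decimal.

959 → 9² + 5² + 9² = 187
187 → 1² + 8² + 7² = 114
114 → 1² + 1² + 4² = 18
18 → 1² + 8² = 65

65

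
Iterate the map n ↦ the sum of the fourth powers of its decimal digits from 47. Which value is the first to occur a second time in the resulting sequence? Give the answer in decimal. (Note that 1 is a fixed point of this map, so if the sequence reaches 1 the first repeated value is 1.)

47 → 4⁴ + 7⁴ = 2657
2657 → 2⁴ + 6⁴ + 5⁴ + 7⁴ = 4338
4338 → 4⁴ + 3⁴ + 3⁴ + 8⁴ = 4514
4514 → 4⁴ + 5⁴ + 1⁴ + 4⁴ = 1138
1138 → 1⁴ + 1⁴ + 3⁴ + 8⁴ = 4179
4179 → 4⁴ + 1⁴ + 7⁴ + 9⁴ = 9219
9219 → 9⁴ + 2⁴ + 1⁴ + 9⁴ = 13139
13139 → 1⁴ + 3⁴ + 1⁴ + 3⁴ + 9⁴ = 6725
6725 → 6⁴ + 7⁴ + 2⁴ + 5⁴ = 4338  — 4338 already appeared earlier.

4338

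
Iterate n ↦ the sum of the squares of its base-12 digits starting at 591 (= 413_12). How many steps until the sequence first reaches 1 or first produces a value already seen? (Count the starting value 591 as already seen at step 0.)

11

591 = (4,1,3)_12 → 4² + 1² + 3² = 26
26 = (2,2)_12 → 2² + 2² = 8
8 = (8)_12 → 8² = 64
64 = (5,4)_12 → 5² + 4² = 41
41 = (3,5)_12 → 3² + 5² = 34
34 = (2,10)_12 → 2² + 10² = 104
104 = (8,8)_12 → 8² + 8² = 128
128 = (10,8)_12 → 10² + 8² = 164
164 = (1,1,8)_12 → 1² + 1² + 8² = 66
66 = (5,6)_12 → 5² + 6² = 61
61 = (5,1)_12 → 5² + 1² = 26  — 26 repeats.
That took 11 steps.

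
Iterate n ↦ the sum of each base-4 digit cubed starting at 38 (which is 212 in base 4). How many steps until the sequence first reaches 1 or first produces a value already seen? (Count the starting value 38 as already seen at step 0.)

38 = (2,1,2)_4 → 2³ + 1³ + 2³ = 8 + 1 + 8 = 17
17 = (1,0,1)_4 → 1³ + 0³ + 1³ = 1 + 0 + 1 = 2
2 = (2)_4 → 2³ = 8
8 = (2,0)_4 → 2³ + 0³ = 8 + 0 = 8  — 8 repeats.
That took 4 steps.

4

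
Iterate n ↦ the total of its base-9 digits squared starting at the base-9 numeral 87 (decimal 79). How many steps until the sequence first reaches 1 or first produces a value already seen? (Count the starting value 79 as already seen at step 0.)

79 = (8,7)_9 → 8² + 7² = 113
113 = (1,3,5)_9 → 1² + 3² + 5² = 35
35 = (3,8)_9 → 3² + 8² = 73
73 = (8,1)_9 → 8² + 1² = 65
65 = (7,2)_9 → 7² + 2² = 53
53 = (5,8)_9 → 5² + 8² = 89
89 = (1,0,8)_9 → 1² + 0² + 8² = 65  — 65 repeats.
That took 7 steps.

7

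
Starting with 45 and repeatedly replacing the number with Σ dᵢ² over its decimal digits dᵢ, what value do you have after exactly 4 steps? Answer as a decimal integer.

25

45 → 4² + 5² = 16 + 25 = 41
41 → 4² + 1² = 16 + 1 = 17
17 → 1² + 7² = 1 + 49 = 50
50 → 5² + 0² = 25 + 0 = 25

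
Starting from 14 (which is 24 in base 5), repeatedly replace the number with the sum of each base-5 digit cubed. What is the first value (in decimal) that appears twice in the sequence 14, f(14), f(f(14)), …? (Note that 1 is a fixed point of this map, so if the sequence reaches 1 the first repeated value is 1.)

28

14 = (2,4)_5 → 2³ + 4³ = 8 + 64 = 72
72 = (2,4,2)_5 → 2³ + 4³ + 2³ = 8 + 64 + 8 = 80
80 = (3,1,0)_5 → 3³ + 1³ + 0³ = 27 + 1 + 0 = 28
28 = (1,0,3)_5 → 1³ + 0³ + 3³ = 1 + 0 + 27 = 28  — 28 already appeared earlier.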